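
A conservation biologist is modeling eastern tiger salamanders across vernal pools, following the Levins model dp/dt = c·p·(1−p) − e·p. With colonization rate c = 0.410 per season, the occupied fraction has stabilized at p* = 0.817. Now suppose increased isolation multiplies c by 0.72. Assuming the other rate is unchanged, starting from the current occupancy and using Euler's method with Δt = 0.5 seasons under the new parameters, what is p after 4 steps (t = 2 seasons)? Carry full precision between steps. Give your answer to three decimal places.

Balance c(1−p*) = e gives e = 0.410×(1 − 0.81700) = 0.07503.
Starting from p₀ = 0.81700; update p ← p + (dp/dt)·Δt with the new parameters.
step 1: Δp = -0.00858, p = 0.80842
step 2: Δp = -0.00747, p = 0.80095
step 3: Δp = -0.00652, p = 0.79443
step 4: Δp = -0.00570, p = 0.78874

0.789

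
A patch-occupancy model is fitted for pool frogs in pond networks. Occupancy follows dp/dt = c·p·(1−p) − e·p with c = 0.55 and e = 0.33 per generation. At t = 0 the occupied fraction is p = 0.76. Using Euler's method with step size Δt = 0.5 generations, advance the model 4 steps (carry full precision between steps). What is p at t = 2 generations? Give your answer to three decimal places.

Update rule: p ← p + [c·p·(1−p) − e·p]·Δt with Δt = 0.5.
p: 0.76000 → 0.68476  (Δp = -0.07524)
p: 0.68476 → 0.63114  (Δp = -0.05362)
p: 0.63114 → 0.59102  (Δp = -0.04012)
p: 0.59102 → 0.55997  (Δp = -0.03105)

0.560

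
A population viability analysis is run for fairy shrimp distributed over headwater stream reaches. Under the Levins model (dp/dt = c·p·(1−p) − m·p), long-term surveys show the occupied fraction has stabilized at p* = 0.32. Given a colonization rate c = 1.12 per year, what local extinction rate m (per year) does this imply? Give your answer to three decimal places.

0.762

At equilibrium c(1−p*) = m.
m = 1.12 × (1 − 0.32) = 1.12 × 0.6800 = 0.7616.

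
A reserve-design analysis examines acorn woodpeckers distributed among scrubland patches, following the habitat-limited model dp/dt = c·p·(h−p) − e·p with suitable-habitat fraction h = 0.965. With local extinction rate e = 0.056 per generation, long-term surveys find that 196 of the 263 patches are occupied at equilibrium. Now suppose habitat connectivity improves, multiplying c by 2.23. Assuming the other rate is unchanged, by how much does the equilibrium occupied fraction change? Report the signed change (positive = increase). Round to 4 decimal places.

Observed p* = 196/263 = 0.74525.
Balance c(h−p*) = e gives c = e/(0.965 − 0.74525) = 0.056/0.21975 = 0.25484.
New p* = 0.965 − e/c = 0.965 − 0.05600/0.56829 = 0.86646.
Δp* = 0.86646 − 0.74525 = +0.12121.

0.1212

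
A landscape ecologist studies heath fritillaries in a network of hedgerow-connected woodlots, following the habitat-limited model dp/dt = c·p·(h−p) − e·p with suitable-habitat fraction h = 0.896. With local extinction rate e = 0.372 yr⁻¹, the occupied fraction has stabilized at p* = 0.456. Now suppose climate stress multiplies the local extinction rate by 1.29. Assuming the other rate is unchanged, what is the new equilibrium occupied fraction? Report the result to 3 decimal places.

Balance c(h−p*) = e gives c = e/(0.896 − 0.45600) = 0.372/0.44000 = 0.84545.
New p* = 0.896 − e/c = 0.896 − 0.47988/0.84545 = 0.32840.

0.328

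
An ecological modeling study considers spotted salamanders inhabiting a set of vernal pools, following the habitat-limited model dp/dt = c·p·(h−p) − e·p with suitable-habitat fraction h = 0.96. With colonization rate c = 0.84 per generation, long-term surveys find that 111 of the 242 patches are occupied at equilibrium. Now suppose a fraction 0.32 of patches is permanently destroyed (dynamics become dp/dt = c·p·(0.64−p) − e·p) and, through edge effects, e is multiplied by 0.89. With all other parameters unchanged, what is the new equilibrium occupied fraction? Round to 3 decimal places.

0.194

Observed p* = 111/242 = 0.45868.
Balance c(h−p*) = e gives e = 0.84×(0.96 − 0.45868) = 0.42111.
New p* = 0.64 − e/c = 0.64 − 0.37479/0.84000 = 0.19382.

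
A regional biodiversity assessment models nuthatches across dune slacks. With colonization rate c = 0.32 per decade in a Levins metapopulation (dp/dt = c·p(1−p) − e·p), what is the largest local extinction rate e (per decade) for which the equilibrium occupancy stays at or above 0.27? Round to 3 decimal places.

0.234

1 − e/c ≥ 0.27 ⇒ e ≤ c(1 − 0.27) = 0.32 × 0.7300.
e_max = 0.2336.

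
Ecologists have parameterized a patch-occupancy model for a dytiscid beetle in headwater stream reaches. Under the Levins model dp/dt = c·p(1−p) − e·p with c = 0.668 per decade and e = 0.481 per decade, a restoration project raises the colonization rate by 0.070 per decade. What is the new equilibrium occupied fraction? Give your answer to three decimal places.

Before: p* = 1 − 0.481/0.668 = 0.2799.
After the change, c = 0.738, e = 0.481, so p* = 1 − 0.481/0.738 = 0.3482.

0.348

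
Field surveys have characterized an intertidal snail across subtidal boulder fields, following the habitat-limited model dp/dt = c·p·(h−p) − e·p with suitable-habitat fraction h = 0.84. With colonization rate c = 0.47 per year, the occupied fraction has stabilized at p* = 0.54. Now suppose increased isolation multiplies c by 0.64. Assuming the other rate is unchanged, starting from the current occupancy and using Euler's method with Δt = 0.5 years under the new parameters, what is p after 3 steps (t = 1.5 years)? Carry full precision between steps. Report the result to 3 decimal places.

Balance c(h−p*) = e gives e = 0.47×(0.84 − 0.54000) = 0.14100.
Starting from p₀ = 0.54000; update p ← p + (dp/dt)·Δt with the new parameters.
  1  |  dp/dt·Δt = -0.013705  |  p_1 = 0.526295
  2  |  dp/dt·Δt = -0.012273  |  p_2 = 0.514022
  3  |  dp/dt·Δt = -0.011038  |  p_3 = 0.502985

0.503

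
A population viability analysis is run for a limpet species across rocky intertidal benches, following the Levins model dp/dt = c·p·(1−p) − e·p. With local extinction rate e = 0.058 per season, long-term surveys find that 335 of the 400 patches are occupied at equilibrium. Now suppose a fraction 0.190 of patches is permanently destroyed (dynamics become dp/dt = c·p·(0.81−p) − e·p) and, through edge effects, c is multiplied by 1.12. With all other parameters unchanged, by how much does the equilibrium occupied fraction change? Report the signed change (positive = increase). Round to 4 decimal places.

Observed p* = 335/400 = 0.83750.
Balance c(1−p*) = e gives c = e/(1 − 0.83750) = 0.058/0.16250 = 0.35692.
New p* = 0.81 − e/c = 0.81 − 0.05800/0.39975 = 0.66491.
Δp* = 0.66491 − 0.83750 = -0.17259.

-0.1726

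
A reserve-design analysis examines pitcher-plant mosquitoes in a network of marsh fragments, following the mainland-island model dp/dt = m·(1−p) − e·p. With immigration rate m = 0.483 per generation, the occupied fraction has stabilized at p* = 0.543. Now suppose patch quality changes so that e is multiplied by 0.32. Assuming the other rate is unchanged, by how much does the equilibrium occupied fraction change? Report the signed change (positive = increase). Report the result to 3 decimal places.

Balance m(1−p*) = e·p* gives e = m(1−p*)/p* = 0.483×0.45700/0.54300 = 0.40650.
New p* = m/(m+e) = 0.48300/(0.48300+0.13008) = 0.78783.
Δp* = 0.78783 − 0.54300 = +0.24483.

0.245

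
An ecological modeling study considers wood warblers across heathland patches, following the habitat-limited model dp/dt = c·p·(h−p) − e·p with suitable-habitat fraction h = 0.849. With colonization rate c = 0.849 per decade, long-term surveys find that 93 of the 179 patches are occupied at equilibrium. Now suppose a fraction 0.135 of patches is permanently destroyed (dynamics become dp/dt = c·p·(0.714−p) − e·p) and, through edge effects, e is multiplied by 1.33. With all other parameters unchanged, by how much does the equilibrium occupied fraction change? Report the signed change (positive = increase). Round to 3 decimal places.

-0.244

Observed p* = 93/179 = 0.51955.
Balance c(h−p*) = e gives e = 0.849×(0.849 − 0.51955) = 0.27970.
New p* = 0.714 − e/c = 0.714 − 0.37200/0.84900 = 0.27584.
Δp* = 0.27584 − 0.51955 = -0.24371.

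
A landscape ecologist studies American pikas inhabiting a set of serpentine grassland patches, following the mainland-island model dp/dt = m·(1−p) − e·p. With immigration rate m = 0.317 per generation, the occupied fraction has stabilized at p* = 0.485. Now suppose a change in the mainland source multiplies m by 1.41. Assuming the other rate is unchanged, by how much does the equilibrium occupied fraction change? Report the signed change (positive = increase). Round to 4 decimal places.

Balance m(1−p*) = e·p* gives e = m(1−p*)/p* = 0.317×0.51500/0.48500 = 0.33661.
New p* = m/(m+e) = 0.44697/(0.44697+0.33661) = 0.57042.
Δp* = 0.57042 − 0.48500 = +0.08542.

0.0854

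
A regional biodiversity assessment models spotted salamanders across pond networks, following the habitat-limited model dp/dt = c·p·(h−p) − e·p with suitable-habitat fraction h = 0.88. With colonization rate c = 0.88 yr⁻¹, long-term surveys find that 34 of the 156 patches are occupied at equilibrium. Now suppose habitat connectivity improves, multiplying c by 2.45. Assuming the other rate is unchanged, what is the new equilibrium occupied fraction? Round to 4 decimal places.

Observed p* = 34/156 = 0.21795.
Balance c(h−p*) = e gives e = 0.88×(0.88 − 0.21795) = 0.58260.
New p* = 0.88 − e/c = 0.88 − 0.58260/2.15600 = 0.60978.

0.6098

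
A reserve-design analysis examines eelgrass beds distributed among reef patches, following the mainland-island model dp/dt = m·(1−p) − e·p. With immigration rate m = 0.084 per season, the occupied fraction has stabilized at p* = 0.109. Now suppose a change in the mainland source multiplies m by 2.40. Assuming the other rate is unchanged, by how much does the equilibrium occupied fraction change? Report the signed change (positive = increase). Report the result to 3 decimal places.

0.118

Balance m(1−p*) = e·p* gives e = m(1−p*)/p* = 0.084×0.89100/0.10900 = 0.68664.
New p* = m/(m+e) = 0.20160/(0.20160+0.68664) = 0.22697.
Δp* = 0.22697 − 0.10900 = +0.11797.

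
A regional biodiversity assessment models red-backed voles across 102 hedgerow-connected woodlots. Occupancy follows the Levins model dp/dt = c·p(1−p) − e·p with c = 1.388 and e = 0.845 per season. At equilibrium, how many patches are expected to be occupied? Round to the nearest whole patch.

40

p* = 1 − e/c = 1 − 0.845/1.388 = 0.3912.
Expected occupied patches = N × p* = 102 × 0.3912 = 39.90 ≈ 40.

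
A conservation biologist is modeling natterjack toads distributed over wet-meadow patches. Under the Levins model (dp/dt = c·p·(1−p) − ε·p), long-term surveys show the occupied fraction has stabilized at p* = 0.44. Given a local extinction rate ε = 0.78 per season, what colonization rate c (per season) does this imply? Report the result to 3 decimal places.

At equilibrium c(1−p*) = ε, so c = ε/(1−p*).
c = 0.78/(1 − 0.44) = 0.78/0.5600 = 1.3929.

1.393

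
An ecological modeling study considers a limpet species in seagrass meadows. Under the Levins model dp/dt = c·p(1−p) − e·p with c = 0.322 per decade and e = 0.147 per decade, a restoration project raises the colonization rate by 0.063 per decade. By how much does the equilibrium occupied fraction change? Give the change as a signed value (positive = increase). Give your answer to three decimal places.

0.075

Before: p* = 1 − 0.147/0.322 = 0.5435.
After the change, c = 0.385, e = 0.147, so p* = 1 − 0.147/0.385 = 0.6182.
Δp* = 0.6182 − 0.5435 = +0.0747.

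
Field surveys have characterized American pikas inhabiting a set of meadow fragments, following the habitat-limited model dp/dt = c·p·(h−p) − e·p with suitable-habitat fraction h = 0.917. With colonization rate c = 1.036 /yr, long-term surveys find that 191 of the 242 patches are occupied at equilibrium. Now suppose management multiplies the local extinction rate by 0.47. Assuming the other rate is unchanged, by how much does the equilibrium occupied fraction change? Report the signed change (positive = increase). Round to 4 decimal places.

0.0677

Observed p* = 191/242 = 0.78926.
Balance c(h−p*) = e gives e = 1.036×(0.917 − 0.78926) = 0.13234.
New p* = 0.917 − e/c = 0.917 − 0.06220/1.03600 = 0.85696.
Δp* = 0.85696 − 0.78926 = +0.06770.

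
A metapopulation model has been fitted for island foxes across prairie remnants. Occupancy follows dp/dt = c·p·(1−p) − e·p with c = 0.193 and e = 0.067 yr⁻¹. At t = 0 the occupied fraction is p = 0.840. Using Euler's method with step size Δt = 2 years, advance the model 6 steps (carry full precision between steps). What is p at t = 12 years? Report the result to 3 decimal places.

0.677

Update rule: p ← p + [c·p·(1−p) − e·p]·Δt with Δt = 2.
p: 0.84000 → 0.77932  (Δp = -0.06068)
p: 0.77932 → 0.74127  (Δp = -0.03804)
p: 0.74127 → 0.71597  (Δp = -0.02530)
p: 0.71597 → 0.69853  (Δp = -0.01745)
p: 0.69853 → 0.68621  (Δp = -0.01232)
p: 0.68621 → 0.67737  (Δp = -0.00884)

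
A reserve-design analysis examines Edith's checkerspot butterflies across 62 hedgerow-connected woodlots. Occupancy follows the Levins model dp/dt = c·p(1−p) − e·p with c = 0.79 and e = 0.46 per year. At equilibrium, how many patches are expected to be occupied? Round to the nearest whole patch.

p* = 1 − e/c = 1 − 0.46/0.79 = 0.4177.
Expected occupied patches = N × p* = 62 × 0.4177 = 25.90 ≈ 26.

26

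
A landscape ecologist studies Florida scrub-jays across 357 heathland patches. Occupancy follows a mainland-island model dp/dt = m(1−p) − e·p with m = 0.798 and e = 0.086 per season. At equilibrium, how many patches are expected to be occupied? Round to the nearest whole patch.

322

p* = m/(m+e) = 0.798/0.8840 = 0.9027.
Expected occupied patches = N × p* = 357 × 0.9027 = 322.27 ≈ 322.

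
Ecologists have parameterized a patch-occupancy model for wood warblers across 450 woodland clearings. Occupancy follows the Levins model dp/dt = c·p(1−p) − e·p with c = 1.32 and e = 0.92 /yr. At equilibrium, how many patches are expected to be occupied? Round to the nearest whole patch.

p* = 1 − e/c = 1 − 0.92/1.32 = 0.3030.
Expected occupied patches = N × p* = 450 × 0.3030 = 136.36 ≈ 136.

136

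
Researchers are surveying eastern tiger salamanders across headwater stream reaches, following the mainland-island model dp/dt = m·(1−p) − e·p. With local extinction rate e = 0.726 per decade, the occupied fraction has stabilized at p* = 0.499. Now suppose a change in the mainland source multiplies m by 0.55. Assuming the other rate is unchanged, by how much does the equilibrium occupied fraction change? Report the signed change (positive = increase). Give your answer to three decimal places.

Balance m(1−p*) = e·p* gives m = e·p*/(1−p*) = 0.726×0.49900/0.50100 = 0.72310.
New p* = m/(m+e) = 0.39771/(0.39771+0.72600) = 0.35393.
Δp* = 0.35393 − 0.49900 = -0.14507.

-0.145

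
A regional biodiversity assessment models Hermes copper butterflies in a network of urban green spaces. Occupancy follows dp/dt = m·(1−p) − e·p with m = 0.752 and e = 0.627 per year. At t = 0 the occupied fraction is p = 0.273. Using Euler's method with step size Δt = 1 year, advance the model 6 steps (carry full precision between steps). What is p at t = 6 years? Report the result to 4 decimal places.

Update rule: p ← p + [m·(1−p) − e·p]·Δt with Δt = 1.
p: 0.27300 → 0.64853  (Δp = +0.37553)
p: 0.64853 → 0.50621  (Δp = -0.14233)
p: 0.50621 → 0.56015  (Δp = +0.05394)
p: 0.56015 → 0.53970  (Δp = -0.02044)
p: 0.53970 → 0.54745  (Δp = +0.00775)
p: 0.54745 → 0.54452  (Δp = -0.00294)

0.5445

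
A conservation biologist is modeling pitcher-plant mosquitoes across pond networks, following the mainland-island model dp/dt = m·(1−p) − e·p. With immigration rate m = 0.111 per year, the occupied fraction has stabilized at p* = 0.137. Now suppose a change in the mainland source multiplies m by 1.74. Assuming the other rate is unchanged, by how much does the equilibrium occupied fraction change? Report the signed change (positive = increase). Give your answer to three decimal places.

Balance m(1−p*) = e·p* gives e = m(1−p*)/p* = 0.111×0.86300/0.13700 = 0.69922.
New p* = m/(m+e) = 0.19314/(0.19314+0.69922) = 0.21644.
Δp* = 0.21644 − 0.13700 = +0.07944.

0.079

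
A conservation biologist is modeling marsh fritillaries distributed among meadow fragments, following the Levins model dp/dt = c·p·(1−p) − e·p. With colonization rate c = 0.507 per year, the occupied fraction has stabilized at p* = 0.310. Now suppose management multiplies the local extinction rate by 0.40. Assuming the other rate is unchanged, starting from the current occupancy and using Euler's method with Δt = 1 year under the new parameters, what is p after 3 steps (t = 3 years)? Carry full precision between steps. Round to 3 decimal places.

Balance c(1−p*) = e gives e = 0.507×(1 − 0.31000) = 0.34983.
Starting from p₀ = 0.31000; update p ← p + (dp/dt)·Δt with the new parameters.
  1  |  dp/dt·Δt = +0.065068  |  p_1 = 0.375068
  2  |  dp/dt·Δt = +0.066353  |  p_2 = 0.441421
  3  |  dp/dt·Δt = +0.063241  |  p_3 = 0.504662

0.505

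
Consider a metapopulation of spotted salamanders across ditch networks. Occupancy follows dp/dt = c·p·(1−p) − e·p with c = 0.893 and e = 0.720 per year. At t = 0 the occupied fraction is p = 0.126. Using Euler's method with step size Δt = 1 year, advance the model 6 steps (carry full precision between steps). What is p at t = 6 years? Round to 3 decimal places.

0.164

Update rule: p ← p + [c·p·(1−p) − e·p]·Δt with Δt = 1.
  1  |  dp/dt·Δt = +0.007621  |  p_1 = 0.133621
  2  |  dp/dt·Δt = +0.007172  |  p_2 = 0.140793
  3  |  dp/dt·Δt = +0.006656  |  p_3 = 0.147449
  4  |  dp/dt·Δt = +0.006094  |  p_4 = 0.153542
  5  |  dp/dt·Δt = +0.005510  |  p_5 = 0.159053
  6  |  dp/dt·Δt = +0.004925  |  p_6 = 0.163978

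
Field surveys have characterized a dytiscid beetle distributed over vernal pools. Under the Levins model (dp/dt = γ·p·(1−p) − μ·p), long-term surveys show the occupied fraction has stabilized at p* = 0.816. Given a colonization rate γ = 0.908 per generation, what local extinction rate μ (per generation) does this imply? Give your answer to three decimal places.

0.167

At equilibrium γ(1−p*) = μ.
μ = 0.908 × (1 − 0.816) = 0.908 × 0.1840 = 0.1671.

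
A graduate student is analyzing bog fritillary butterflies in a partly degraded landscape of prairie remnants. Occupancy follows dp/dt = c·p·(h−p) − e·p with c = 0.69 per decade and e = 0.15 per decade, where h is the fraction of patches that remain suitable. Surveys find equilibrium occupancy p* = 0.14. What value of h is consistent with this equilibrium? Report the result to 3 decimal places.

0.357

At equilibrium c(h−p*) = e, so h = p* + e/c.
h = 0.14 + 0.15/0.69 = 0.14 + 0.2174 = 0.3574.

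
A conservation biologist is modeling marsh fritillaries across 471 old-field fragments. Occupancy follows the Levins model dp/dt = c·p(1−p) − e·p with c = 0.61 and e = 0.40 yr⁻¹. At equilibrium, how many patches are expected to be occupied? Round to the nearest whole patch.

p* = 1 − e/c = 1 − 0.40/0.61 = 0.3443.
Expected occupied patches = N × p* = 471 × 0.3443 = 162.15 ≈ 162.

162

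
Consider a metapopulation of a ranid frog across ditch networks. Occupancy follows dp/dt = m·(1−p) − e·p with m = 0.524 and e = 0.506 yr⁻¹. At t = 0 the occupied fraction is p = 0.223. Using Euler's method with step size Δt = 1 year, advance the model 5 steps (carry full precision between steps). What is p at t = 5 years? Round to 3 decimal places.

0.509

Update rule: p ← p + [m·(1−p) − e·p]·Δt with Δt = 1.
step 1: Δp = +0.29431, p = 0.51731
step 2: Δp = -0.00883, p = 0.50848
step 3: Δp = +0.00026, p = 0.50875
step 4: Δp = -0.00001, p = 0.50874
step 5: Δp = +0.00000, p = 0.50874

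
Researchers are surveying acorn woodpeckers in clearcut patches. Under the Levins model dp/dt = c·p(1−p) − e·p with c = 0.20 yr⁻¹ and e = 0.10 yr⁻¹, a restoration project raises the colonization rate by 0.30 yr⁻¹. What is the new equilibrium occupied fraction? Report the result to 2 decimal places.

Before: p* = 1 − 0.10/0.20 = 0.5000.
After the change, c = 0.5, e = 0.1, so p* = 1 − 0.1/0.5 = 0.8000.

0.80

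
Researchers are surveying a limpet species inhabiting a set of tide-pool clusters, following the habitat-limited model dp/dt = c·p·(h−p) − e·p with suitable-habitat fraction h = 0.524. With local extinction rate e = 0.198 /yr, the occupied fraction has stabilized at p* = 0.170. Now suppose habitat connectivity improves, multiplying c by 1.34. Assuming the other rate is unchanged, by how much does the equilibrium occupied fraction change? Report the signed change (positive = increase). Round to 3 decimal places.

0.090

Balance c(h−p*) = e gives c = e/(0.524 − 0.17000) = 0.198/0.35400 = 0.55932.
New p* = 0.524 − e/c = 0.524 − 0.19800/0.74949 = 0.25982.
Δp* = 0.25982 − 0.17000 = +0.08982.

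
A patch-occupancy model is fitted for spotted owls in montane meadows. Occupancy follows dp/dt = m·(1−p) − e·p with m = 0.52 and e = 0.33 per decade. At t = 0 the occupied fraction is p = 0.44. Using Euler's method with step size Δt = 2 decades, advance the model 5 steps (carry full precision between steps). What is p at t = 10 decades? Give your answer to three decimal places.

0.641

Update rule: p ← p + [m·(1−p) − e·p]·Δt with Δt = 2.
step 1: Δp = +0.29200, p = 0.73200
step 2: Δp = -0.20440, p = 0.52760
step 3: Δp = +0.14308, p = 0.67068
step 4: Δp = -0.10016, p = 0.57052
step 5: Δp = +0.07011, p = 0.64063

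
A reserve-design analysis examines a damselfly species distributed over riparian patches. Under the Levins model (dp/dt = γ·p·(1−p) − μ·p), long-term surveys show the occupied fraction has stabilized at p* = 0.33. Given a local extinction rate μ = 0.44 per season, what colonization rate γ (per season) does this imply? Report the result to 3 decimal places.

At equilibrium γ(1−p*) = μ, so γ = μ/(1−p*).
γ = 0.44/(1 − 0.33) = 0.44/0.6700 = 0.6567.

0.657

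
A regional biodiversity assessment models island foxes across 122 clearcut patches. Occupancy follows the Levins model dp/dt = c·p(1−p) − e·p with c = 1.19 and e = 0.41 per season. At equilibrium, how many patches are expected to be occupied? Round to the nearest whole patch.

80

p* = 1 − e/c = 1 − 0.41/1.19 = 0.6555.
Expected occupied patches = N × p* = 122 × 0.6555 = 79.97 ≈ 80.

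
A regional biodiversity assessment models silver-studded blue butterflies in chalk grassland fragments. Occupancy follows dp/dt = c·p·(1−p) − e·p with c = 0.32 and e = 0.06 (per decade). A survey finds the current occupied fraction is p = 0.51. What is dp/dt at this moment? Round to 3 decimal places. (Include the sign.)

0.049

Colonization term: c·p·(1−p) = 0.32×0.51×0.4900 = 0.07997.
Extinction term: e·p = 0.03060.
dp/dt = 0.07997 − 0.03060 = 0.04937.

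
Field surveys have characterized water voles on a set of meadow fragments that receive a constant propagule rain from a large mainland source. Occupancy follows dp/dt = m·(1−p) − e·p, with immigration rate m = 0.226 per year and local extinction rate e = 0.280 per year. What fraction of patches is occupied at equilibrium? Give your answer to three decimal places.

At equilibrium the propagule rain into empty patches balances local extinction: m(1−p*) = e·p*.
p* = m/(m+e) = 0.226/(0.226+0.280) = 0.226/0.5060 = 0.4466.

0.447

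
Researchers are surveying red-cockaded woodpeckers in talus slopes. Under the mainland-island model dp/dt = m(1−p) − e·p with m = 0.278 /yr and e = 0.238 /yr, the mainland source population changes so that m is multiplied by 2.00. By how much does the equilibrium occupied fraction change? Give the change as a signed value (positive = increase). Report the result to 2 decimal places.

Before: p* = 0.278/(0.278+0.238) = 0.5388.
After: m = 0.556, e = 0.238; p* = 0.556/0.7940 = 0.7003.
Δp* = 0.7003 − 0.5388 = +0.1615.

0.16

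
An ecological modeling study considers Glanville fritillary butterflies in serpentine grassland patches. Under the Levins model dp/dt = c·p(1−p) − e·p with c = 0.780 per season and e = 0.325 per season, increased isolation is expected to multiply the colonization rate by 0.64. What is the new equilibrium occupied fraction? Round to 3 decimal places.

Before: p* = 1 − 0.325/0.780 = 0.5833.
After the change, c = 0.4992, e = 0.325, so p* = 1 − 0.325/0.4992 = 0.3490.

0.349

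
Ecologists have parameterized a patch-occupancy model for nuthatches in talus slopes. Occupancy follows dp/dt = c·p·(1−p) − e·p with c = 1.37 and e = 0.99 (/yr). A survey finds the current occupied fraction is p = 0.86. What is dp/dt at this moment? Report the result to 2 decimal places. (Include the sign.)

Colonization term: c·p·(1−p) = 1.37×0.86×0.1400 = 0.16495.
Extinction term: e·p = 0.85140.
dp/dt = 0.16495 − 0.85140 = -0.68645.

-0.69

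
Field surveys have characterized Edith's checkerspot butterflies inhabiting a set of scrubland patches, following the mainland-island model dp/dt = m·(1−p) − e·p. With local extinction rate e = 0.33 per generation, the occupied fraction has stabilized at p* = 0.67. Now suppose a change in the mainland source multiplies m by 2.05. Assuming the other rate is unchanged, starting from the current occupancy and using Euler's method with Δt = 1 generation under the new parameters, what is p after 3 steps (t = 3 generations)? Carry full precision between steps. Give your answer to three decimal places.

Balance m(1−p*) = e·p* gives m = e·p*/(1−p*) = 0.33×0.67000/0.33000 = 0.67000.
Starting from p₀ = 0.67000; update p ← p + (dp/dt)·Δt with the new parameters.
step 1: Δp = +0.23216, p = 0.90216
step 2: Δp = -0.16332, p = 0.73883
step 3: Δp = +0.11490, p = 0.85373

0.854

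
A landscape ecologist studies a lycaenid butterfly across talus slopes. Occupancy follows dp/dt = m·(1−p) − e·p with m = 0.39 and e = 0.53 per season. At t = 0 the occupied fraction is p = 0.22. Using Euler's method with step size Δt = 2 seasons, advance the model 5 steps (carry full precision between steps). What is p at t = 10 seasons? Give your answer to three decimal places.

0.509

Update rule: p ← p + [m·(1−p) − e·p]·Δt with Δt = 2.
  1  |  dp/dt·Δt = +0.375200  |  p_1 = 0.595200
  2  |  dp/dt·Δt = -0.315168  |  p_2 = 0.280032
  3  |  dp/dt·Δt = +0.264741  |  p_3 = 0.544773
  4  |  dp/dt·Δt = -0.222383  |  p_4 = 0.322391
  5  |  dp/dt·Δt = +0.186801  |  p_5 = 0.509192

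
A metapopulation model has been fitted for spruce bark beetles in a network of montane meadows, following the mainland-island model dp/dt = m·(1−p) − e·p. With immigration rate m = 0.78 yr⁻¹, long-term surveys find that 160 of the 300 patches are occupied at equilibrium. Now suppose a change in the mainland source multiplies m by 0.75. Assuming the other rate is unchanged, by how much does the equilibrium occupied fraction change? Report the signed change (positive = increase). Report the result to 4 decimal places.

Observed p* = 160/300 = 0.53333.
Balance m(1−p*) = e·p* gives e = m(1−p*)/p* = 0.78×0.46667/0.53333 = 0.68251.
New p* = m/(m+e) = 0.58500/(0.58500+0.68251) = 0.46153.
Δp* = 0.46153 − 0.53333 = -0.07180.

-0.0718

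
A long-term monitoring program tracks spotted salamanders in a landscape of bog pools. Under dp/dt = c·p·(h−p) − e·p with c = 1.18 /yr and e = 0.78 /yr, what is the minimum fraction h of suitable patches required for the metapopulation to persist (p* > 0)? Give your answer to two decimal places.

p* = h − e/c is positive only when h > e/c.
h_min = e/c = 0.78/1.18 = 0.6610.

0.66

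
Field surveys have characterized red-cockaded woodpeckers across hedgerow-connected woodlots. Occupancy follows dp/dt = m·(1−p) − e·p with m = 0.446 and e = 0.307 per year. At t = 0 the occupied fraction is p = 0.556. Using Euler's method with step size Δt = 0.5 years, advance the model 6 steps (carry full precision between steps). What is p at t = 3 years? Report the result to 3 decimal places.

0.590

Update rule: p ← p + [m·(1−p) − e·p]·Δt with Δt = 0.5.
  1  |  dp/dt·Δt = +0.013666  |  p_1 = 0.569666
  2  |  dp/dt·Δt = +0.008521  |  p_2 = 0.578187
  3  |  dp/dt·Δt = +0.005313  |  p_3 = 0.583499
  4  |  dp/dt·Δt = +0.003312  |  p_4 = 0.586812
  5  |  dp/dt·Δt = +0.002065  |  p_5 = 0.588877
  6  |  dp/dt·Δt = +0.001288  |  p_6 = 0.590165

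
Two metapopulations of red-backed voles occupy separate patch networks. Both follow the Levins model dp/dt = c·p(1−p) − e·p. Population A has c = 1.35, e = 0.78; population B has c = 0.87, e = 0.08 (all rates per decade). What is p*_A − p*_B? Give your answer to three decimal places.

-0.486

A: p*_A = 1 − 0.78/1.35 = 0.4222.
B: p*_B = 1 − 0.08/0.87 = 0.9080.
p*_A − p*_B = 0.4222 − 0.9080 = -0.4858.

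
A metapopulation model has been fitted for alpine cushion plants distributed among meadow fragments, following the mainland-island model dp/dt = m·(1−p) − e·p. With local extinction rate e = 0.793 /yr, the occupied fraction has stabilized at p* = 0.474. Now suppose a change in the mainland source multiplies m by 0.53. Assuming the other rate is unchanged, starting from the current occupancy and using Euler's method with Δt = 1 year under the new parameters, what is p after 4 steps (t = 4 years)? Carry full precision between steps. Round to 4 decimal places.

Balance m(1−p*) = e·p* gives m = e·p*/(1−p*) = 0.793×0.47400/0.52600 = 0.71460.
Starting from p₀ = 0.47400; update p ← p + (dp/dt)·Δt with the new parameters.
t = 1: p = 0.47400 + (-0.17666) = 0.29734
t = 2: p = 0.29734 + (+0.03034) = 0.32768
t = 3: p = 0.32768 + (-0.00521) = 0.32247
t = 4: p = 0.32247 + (+0.00089) = 0.32336

0.3234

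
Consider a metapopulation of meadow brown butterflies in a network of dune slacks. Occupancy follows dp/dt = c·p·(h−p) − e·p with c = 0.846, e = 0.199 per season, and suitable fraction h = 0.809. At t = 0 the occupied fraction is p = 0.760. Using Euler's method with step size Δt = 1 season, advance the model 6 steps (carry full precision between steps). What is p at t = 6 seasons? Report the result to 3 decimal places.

Update rule: p ← p + [c·p·(h−p) − e·p]·Δt with Δt = 1.
step 1: Δp = -0.11973, p = 0.64027
step 2: Δp = -0.03602, p = 0.60425
step 3: Δp = -0.01558, p = 0.58867
step 4: Δp = -0.00742, p = 0.58125
step 5: Δp = -0.00368, p = 0.57758
step 6: Δp = -0.00186, p = 0.57572

0.576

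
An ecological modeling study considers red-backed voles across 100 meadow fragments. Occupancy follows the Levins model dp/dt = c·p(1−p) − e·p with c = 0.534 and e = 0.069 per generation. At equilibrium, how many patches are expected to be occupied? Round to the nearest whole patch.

p* = 1 − e/c = 1 − 0.069/0.534 = 0.8708.
Expected occupied patches = N × p* = 100 × 0.8708 = 87.08 ≈ 87.

87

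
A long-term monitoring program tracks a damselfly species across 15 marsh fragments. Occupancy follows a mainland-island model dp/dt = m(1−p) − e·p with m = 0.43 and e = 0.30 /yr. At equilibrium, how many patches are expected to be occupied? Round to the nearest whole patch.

p* = m/(m+e) = 0.43/0.7300 = 0.5890.
Expected occupied patches = N × p* = 15 × 0.5890 = 8.84 ≈ 9.

9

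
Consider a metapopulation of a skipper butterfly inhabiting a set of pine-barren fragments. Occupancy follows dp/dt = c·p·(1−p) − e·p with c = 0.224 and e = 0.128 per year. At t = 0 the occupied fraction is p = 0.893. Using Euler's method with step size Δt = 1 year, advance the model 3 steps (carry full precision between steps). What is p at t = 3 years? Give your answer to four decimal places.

0.6834

Update rule: p ← p + [c·p·(1−p) − e·p]·Δt with Δt = 1.
p: 0.89300 → 0.80010  (Δp = -0.09290)
p: 0.80010 → 0.73351  (Δp = -0.06659)
p: 0.73351 → 0.68341  (Δp = -0.05010)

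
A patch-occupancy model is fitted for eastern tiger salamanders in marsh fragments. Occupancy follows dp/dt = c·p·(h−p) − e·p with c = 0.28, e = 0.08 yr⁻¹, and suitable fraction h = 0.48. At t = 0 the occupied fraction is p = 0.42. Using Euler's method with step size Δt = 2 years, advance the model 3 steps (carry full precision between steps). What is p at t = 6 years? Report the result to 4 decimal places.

Update rule: p ← p + [c·p·(h−p) − e·p]·Δt with Δt = 2.
t = 2: p = 0.42000 + (-0.05309) = 0.36691
t = 4: p = 0.36691 + (-0.03547) = 0.33144
t = 6: p = 0.33144 + (-0.02546) = 0.30599

0.3060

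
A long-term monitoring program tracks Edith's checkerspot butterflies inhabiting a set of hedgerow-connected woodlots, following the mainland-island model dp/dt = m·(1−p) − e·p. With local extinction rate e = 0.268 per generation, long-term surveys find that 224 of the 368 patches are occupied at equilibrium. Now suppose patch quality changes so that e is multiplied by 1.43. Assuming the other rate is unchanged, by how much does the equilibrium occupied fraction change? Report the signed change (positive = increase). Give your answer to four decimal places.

Observed p* = 224/368 = 0.60870.
Balance m(1−p*) = e·p* gives m = e·p*/(1−p*) = 0.268×0.60870/0.39130 = 0.41690.
New p* = m/(m+e) = 0.41690/(0.41690+0.38324) = 0.52103.
Δp* = 0.52103 − 0.60870 = -0.08767.

-0.0877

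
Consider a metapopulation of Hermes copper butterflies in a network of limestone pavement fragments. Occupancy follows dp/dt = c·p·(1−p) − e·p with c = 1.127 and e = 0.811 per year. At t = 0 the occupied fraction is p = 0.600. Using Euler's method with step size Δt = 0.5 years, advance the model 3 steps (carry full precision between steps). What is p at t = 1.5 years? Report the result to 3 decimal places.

Update rule: p ← p + [c·p·(1−p) − e·p]·Δt with Δt = 0.5.
step 1: Δp = -0.10806, p = 0.49194
step 2: Δp = -0.05864, p = 0.43330
step 3: Δp = -0.03733, p = 0.39596

0.396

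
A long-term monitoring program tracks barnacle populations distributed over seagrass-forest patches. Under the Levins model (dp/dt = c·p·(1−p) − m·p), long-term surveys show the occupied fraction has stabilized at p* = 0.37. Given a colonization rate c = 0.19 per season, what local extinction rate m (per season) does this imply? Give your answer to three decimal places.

0.120

At equilibrium c(1−p*) = m.
m = 0.19 × (1 − 0.37) = 0.19 × 0.6300 = 0.1197.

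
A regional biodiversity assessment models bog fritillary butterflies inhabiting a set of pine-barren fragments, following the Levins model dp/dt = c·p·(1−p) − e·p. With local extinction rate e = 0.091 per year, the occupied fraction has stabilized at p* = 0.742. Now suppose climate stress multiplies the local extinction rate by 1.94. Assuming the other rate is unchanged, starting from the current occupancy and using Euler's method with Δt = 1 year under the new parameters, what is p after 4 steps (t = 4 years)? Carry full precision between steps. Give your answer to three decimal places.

0.583

Balance c(1−p*) = e gives c = e/(1 − 0.74200) = 0.091/0.25800 = 0.35271.
Starting from p₀ = 0.74200; update p ← p + (dp/dt)·Δt with the new parameters.
t = 1: p = 0.74200 + (-0.06347) = 0.67853
t = 2: p = 0.67853 + (-0.04285) = 0.63568
t = 3: p = 0.63568 + (-0.03054) = 0.60514
t = 4: p = 0.60514 + (-0.02255) = 0.58259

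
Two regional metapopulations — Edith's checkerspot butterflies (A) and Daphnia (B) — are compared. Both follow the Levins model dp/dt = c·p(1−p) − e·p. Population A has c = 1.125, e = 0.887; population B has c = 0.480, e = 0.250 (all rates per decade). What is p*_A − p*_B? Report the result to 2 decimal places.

-0.27

A: p*_A = 1 − 0.887/1.125 = 0.2116.
B: p*_B = 1 − 0.250/0.480 = 0.4792.
p*_A − p*_B = 0.2116 − 0.4792 = -0.2676.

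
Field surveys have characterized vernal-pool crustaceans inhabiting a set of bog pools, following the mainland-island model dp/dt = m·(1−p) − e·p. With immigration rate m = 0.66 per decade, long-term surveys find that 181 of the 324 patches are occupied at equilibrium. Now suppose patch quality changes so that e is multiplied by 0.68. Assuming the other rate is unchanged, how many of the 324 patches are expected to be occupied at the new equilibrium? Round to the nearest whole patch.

211

Observed p* = 181/324 = 0.55864.
Balance m(1−p*) = e·p* gives e = m(1−p*)/p* = 0.66×0.44136/0.55864 = 0.52144.
New p* = m/(m+e) = 0.66000/(0.66000+0.35458) = 0.65052.
Expected occupied = 324 × 0.65052 = 210.77 ≈ 211.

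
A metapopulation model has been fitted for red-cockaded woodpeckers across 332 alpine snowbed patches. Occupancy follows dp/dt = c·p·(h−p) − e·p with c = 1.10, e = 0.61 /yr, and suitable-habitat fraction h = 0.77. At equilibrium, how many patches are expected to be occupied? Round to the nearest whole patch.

p* = h − e/c = 0.77 − 0.5545 = 0.2155.
Expected occupied patches = N × p* = 332 × 0.2155 = 71.53 ≈ 72.

72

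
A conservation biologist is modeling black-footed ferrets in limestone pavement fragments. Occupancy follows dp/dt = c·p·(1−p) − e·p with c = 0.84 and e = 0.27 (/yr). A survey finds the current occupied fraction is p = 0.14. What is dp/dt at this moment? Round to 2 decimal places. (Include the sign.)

Colonization term: c·p·(1−p) = 0.84×0.14×0.8600 = 0.10114.
Extinction term: e·p = 0.03780.
dp/dt = 0.10114 − 0.03780 = 0.06334.

0.06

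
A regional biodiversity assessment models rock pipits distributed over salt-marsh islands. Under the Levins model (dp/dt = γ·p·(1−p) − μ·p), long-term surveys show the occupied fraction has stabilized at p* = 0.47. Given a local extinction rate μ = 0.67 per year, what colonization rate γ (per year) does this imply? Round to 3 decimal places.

At equilibrium γ(1−p*) = μ, so γ = μ/(1−p*).
γ = 0.67/(1 − 0.47) = 0.67/0.5300 = 1.2642.

1.264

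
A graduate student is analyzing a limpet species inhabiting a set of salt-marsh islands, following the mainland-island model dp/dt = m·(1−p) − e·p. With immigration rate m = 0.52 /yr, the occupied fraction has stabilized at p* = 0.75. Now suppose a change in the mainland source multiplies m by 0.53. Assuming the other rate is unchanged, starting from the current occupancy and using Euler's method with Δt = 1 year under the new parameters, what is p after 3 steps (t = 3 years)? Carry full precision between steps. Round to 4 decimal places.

0.6367

Balance m(1−p*) = e·p* gives e = m(1−p*)/p* = 0.52×0.25000/0.75000 = 0.17333.
Starting from p₀ = 0.75000; update p ← p + (dp/dt)·Δt with the new parameters.
p: 0.75000 → 0.68890  (Δp = -0.06110)
p: 0.68890 → 0.65523  (Δp = -0.03367)
p: 0.65523 → 0.63668  (Δp = -0.01855)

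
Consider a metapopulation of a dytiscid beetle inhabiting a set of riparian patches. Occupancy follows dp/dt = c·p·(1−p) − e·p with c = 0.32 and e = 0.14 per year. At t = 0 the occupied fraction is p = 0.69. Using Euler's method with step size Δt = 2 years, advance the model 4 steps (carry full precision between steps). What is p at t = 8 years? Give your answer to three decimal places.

0.579

Update rule: p ← p + [c·p·(1−p) − e·p]·Δt with Δt = 2.
  1  |  dp/dt·Δt = -0.056304  |  p_1 = 0.633696
  2  |  dp/dt·Δt = -0.028875  |  p_2 = 0.604821
  3  |  dp/dt·Δt = -0.016382  |  p_3 = 0.588439
  4  |  dp/dt·Δt = -0.009769  |  p_4 = 0.578671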